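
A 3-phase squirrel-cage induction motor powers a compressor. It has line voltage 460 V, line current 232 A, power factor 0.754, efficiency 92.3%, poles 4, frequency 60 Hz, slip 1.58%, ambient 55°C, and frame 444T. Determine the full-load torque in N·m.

P_in = √3·V·I·cosφ = 1.732 × 460 × 232 × 0.754 = 139369 W
P_out = η·P_in = 0.923 × 139369 = 128638 W
n_s = 120×60/4 = 1800 rpm; n = 1800×(1−0.0158) = 1772 rpm
ω = 2π×1772/60 = 185.6 rad/s
τ = P_out/ω = 128638/185.6 = 693 N·m

693 N·m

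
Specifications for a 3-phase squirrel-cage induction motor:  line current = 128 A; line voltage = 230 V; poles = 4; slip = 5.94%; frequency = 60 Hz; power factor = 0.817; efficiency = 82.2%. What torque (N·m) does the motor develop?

P_in = √3·V·I·cosφ = 1.732 × 230 × 128 × 0.817 = 41659 W
P_out = η·P_in = 0.822 × 41659 = 34244 W
n_s = 120×60/4 = 1800 rpm; n = 1800×(1−0.0594) = 1693 rpm
ω = 2π×1693/60 = 177.3 rad/s
τ = P_out/ω = 34244/177.3 = 193 N·m

193 N·m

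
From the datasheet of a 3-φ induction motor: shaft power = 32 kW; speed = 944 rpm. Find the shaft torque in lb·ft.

ω = 2π × 944/60 = 98.86 rad/s
τ = P/ω = 32000/98.86 = 323.7 N·m
In lb·ft: 323.7/1.356 = 239 lb·ft

239 lb·ft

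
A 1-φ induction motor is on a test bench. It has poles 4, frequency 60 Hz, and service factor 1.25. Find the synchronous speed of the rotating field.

n_s = 120f/p = 120×60/4 = 1800 rpm

1800 rpm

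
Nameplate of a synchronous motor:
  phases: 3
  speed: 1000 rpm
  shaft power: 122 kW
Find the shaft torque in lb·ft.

ω = 2π × 1000/60 = 104.7 rad/s
τ = P/ω = 122000/104.7 = 1165 N·m
In lb·ft: 1165/1.356 = 859 lb·ft

859 lb·ft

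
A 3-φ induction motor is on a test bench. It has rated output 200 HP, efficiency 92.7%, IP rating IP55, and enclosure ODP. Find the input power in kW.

P_out = 200 × 746 = 149200 W
P_in = P_out/η = 149200/0.927 = 160949 W = 161 kW

161 kW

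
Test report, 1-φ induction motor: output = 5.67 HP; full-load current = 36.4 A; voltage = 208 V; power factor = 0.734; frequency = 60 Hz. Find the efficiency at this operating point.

P_out = 5.67 × 746 = 4230 W
P_in = V·I·cosφ = 208 × 36.4 × 0.734 = 5557 W
η = P_out / P_in = 4230 / 5557 = 0.761 = 76.1%

76.1 %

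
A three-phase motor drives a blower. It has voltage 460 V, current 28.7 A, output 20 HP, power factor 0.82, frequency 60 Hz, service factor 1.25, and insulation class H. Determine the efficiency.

79.6 %

P_out = 20 × 746 = 14920 W
P_in = √3·V_L·I_L·cosφ = 1.732 × 460 × 28.7 × 0.82 = 18750 W
η = P_out / P_in = 14920 / 18750 = 0.796 = 79.6%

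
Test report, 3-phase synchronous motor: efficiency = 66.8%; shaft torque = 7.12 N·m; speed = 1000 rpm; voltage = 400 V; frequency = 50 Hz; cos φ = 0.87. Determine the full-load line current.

ω = 2π×1000/60 = 104.7 rad/s; P_out = τω = 7.12 × 104.7 = 745 W
P_in = P_out / η = 745 / 0.668 = 1115 W
I_L = P_in / (√3·V_L·cosφ) = 1115 / (1.732 × 400 × 0.87) = 1.85 A

1.85 A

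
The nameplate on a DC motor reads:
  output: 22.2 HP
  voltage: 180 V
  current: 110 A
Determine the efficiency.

83.6 %

P_out = 22.2 × 746 = 16561 W
P_in = V·I = 180 × 110 = 19800 W
η = P_out / P_in = 16561 / 19800 = 0.836 = 83.6%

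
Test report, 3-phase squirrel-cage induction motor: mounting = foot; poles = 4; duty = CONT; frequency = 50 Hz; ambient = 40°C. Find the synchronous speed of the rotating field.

n_s = 120f/p = 120×50/4 = 1500 rpm

1500 rpm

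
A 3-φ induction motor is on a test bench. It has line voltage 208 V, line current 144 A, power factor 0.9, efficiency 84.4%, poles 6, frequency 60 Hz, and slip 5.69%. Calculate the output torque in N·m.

333 N·m

P_in = √3·V·I·cosφ = 1.732 × 208 × 144 × 0.9 = 46689 W
P_out = η·P_in = 0.844 × 46689 = 39406 W
n_s = 120×60/6 = 1200 rpm; n = 1200×(1−0.0569) = 1132 rpm
ω = 2π×1132/60 = 118.5 rad/s
τ = P_out/ω = 39406/118.5 = 333 N·m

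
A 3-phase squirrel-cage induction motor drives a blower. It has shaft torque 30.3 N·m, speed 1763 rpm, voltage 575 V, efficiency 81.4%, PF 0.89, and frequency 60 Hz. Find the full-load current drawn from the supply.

7.75 A

ω = 2π×1763/60 = 184.6 rad/s; P_out = τω = 30.3 × 184.6 = 5593 W
P_in = P_out / η = 5593 / 0.814 = 6871 W
I_L = P_in / (√3·V_L·cosφ) = 6871 / (1.732 × 575 × 0.89) = 7.75 A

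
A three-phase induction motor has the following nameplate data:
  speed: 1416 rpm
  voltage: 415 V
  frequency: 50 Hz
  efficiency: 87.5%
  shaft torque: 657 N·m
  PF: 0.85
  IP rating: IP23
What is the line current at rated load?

ω = 2π×1416/60 = 148.3 rad/s; P_out = τω = 657 × 148.3 = 97433 W
P_in = P_out / η = 97433 / 0.875 = 111352 W
I_L = P_in / (√3·V_L·cosφ) = 111352 / (1.732 × 415 × 0.85) = 182 A

182 A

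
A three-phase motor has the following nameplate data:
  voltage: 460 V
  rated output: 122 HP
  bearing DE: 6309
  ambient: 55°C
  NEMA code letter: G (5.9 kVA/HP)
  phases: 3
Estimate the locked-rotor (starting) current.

903 A

S_LR = 5.9 × 122 = 719.8 kVA
I_LR = S_LR/(√3·V_L) = 719800/(1.732×460) = 903 A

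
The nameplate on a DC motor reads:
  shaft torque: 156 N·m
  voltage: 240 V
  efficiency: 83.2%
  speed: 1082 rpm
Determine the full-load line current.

ω = 2π×1082/60 = 113.3 rad/s; P_out = τω = 156 × 113.3 = 17675 W
P_in = P_out / η = 17675 / 0.832 = 21244 W
I = P_in / V = 21244 / 240 = 88.5 A

88.5 A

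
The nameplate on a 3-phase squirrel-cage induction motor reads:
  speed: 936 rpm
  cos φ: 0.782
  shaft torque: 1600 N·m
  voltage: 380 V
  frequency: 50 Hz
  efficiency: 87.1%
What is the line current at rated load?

350 A

ω = 2π×936/60 = 98.02 rad/s; P_out = τω = 1600 × 98.02 = 156832 W
P_in = P_out / η = 156832 / 0.871 = 180060 W
I_L = P_in / (√3·V_L·cosφ) = 180060 / (1.732 × 380 × 0.782) = 350 A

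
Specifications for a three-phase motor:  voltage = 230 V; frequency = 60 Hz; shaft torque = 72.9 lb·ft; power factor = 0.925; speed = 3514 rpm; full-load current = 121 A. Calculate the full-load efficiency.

81.6 %

τ = 72.9 lb·ft × 1.356 = 98.85 N·m
ω = 2π × 3514/60 = 368 rad/s; P_out = τω = 98.85 × 368 = 36377 W
P_in = √3·V_L·I_L·cosφ = 1.732 × 230 × 121 × 0.925 = 44586 W
η = P_out / P_in = 36377 / 44586 = 0.816 = 81.6%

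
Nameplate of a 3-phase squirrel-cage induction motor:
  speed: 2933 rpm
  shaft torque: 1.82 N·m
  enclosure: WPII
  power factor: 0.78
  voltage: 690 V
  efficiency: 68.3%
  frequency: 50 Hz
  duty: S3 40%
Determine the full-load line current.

ω = 2π×2933/60 = 307.1 rad/s; P_out = τω = 1.82 × 307.1 = 559 W
P_in = P_out / η = 559 / 0.683 = 818 W
I_L = P_in / (√3·V_L·cosφ) = 818 / (1.732 × 690 × 0.78) = 0.878 A

0.878 A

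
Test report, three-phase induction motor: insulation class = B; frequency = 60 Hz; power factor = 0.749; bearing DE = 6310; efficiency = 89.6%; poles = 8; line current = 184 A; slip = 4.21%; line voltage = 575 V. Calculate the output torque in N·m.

P_in = √3·V·I·cosφ = 1.732 × 575 × 184 × 0.749 = 137251 W
P_out = η·P_in = 0.896 × 137251 = 122977 W
n_s = 120×60/8 = 900 rpm; n = 900×(1−0.0421) = 862 rpm
ω = 2π×862/60 = 90.27 rad/s
τ = P_out/ω = 122977/90.27 = 1360 N·m

1360 N·m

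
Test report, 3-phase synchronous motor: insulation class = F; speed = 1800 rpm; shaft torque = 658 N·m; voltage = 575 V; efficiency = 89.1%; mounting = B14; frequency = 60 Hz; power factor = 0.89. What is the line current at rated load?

ω = 2π×1800/60 = 188.5 rad/s; P_out = τω = 658 × 188.5 = 124033 W
P_in = P_out / η = 124033 / 0.891 = 139207 W
I_L = P_in / (√3·V_L·cosφ) = 139207 / (1.732 × 575 × 0.89) = 157 A

157 A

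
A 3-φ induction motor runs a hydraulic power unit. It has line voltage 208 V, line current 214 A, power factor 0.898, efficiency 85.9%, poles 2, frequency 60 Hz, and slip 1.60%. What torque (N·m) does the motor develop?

P_in = √3·V·I·cosφ = 1.732 × 208 × 214 × 0.898 = 69231 W
P_out = η·P_in = 0.859 × 69231 = 59469 W
n_s = 120×60/2 = 3600 rpm; n = 3600×(1−0.016) = 3542 rpm
ω = 2π×3542/60 = 370.9 rad/s
τ = P_out/ω = 59469/370.9 = 160 N·m

160 N·m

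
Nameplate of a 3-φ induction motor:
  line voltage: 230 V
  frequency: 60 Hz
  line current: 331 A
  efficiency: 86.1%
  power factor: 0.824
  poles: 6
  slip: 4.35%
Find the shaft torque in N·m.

778 N·m

P_in = √3·V·I·cosφ = 1.732 × 230 × 331 × 0.824 = 108650 W
P_out = η·P_in = 0.861 × 108650 = 93548 W
n_s = 120×60/6 = 1200 rpm; n = 1200×(1−0.0435) = 1148 rpm
ω = 2π×1148/60 = 120.2 rad/s
τ = P_out/ω = 93548/120.2 = 778 N·m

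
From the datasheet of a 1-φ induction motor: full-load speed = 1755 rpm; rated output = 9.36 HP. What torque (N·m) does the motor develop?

P_out = 9.36 × 746 = 6983 W
ω = 2π × 1755/60 = 183.8 rad/s
τ = P_out/ω = 6983/183.8 = 38 N·m

38 N·m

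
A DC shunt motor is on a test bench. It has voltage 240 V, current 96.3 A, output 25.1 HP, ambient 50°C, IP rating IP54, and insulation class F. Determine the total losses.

4.39 kW

P_in = V·I = 240×96.3 = 23112 W
P_out = 25.1×746 = 18725 W
Losses = P_in − P_out = 23112 − 18725 = 4387 W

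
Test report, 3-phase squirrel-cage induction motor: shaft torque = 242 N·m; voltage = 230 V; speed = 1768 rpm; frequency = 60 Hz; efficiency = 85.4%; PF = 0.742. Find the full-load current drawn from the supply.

177 A

ω = 2π×1768/60 = 185.1 rad/s; P_out = τω = 242 × 185.1 = 44794 W
P_in = P_out / η = 44794 / 0.854 = 52452 W
I_L = P_in / (√3·V_L·cosφ) = 52452 / (1.732 × 230 × 0.742) = 177 A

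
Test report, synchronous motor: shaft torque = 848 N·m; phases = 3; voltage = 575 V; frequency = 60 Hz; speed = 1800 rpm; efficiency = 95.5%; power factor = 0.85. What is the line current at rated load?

ω = 2π×1800/60 = 188.5 rad/s; P_out = τω = 848 × 188.5 = 159848 W
P_in = P_out / η = 159848 / 0.955 = 167380 W
I_L = P_in / (√3·V_L·cosφ) = 167380 / (1.732 × 575 × 0.85) = 198 A

198 A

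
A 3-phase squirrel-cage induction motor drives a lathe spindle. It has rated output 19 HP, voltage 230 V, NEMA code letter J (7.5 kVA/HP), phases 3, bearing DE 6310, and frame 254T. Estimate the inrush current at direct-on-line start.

358 A

S_LR = 7.5 × 19 = 142.5 kVA
I_LR = S_LR/(√3·V_L) = 142500/(1.732×230) = 358 A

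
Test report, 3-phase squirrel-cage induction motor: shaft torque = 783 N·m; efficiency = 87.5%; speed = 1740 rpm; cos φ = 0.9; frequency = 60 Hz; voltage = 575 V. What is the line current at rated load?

182 A

ω = 2π×1740/60 = 182.2 rad/s; P_out = τω = 783 × 182.2 = 142663 W
P_in = P_out / η = 142663 / 0.875 = 163043 W
I_L = P_in / (√3·V_L·cosφ) = 163043 / (1.732 × 575 × 0.9) = 182 A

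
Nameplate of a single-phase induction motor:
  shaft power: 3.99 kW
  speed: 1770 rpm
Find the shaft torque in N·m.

21.5 N·m

ω = 2π × 1770/60 = 185.4 rad/s
τ = P/ω = 3990/185.4 = 21.5 N·m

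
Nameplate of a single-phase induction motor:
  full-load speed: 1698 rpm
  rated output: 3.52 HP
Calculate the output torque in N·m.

P_out = 3.52 × 746 = 2626 W
ω = 2π × 1698/60 = 177.8 rad/s
τ = P_out/ω = 2626/177.8 = 14.8 N·m

14.8 N·m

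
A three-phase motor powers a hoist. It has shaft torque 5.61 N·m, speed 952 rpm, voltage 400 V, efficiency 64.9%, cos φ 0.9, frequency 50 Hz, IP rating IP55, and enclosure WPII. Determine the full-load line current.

1.38 A

ω = 2π×952/60 = 99.69 rad/s; P_out = τω = 5.61 × 99.69 = 559 W
P_in = P_out / η = 559 / 0.649 = 861 W
I_L = P_in / (√3·V_L·cosφ) = 861 / (1.732 × 400 × 0.9) = 1.38 A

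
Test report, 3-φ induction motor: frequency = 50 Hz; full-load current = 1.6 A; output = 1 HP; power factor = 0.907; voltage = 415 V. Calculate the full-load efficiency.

71.5 %

P_out = 1 × 746 = 746 W
P_in = √3·V_L·I_L·cosφ = 1.732 × 415 × 1.6 × 0.907 = 1043 W
η = P_out / P_in = 746 / 1043 = 0.715 = 71.5%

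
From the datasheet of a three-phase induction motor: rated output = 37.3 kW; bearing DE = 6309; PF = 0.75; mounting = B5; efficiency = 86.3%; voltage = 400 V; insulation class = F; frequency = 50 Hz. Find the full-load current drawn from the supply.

P_out = 37.3 kW = 37300 W
P_in = P_out / η = 37300 / 0.863 = 43221 W
I_L = P_in / (√3·V_L·cosφ) = 43221 / (1.732 × 400 × 0.75) = 83.2 A

83.2 A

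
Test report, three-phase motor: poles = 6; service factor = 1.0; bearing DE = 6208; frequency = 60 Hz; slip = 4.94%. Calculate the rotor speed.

1141 rpm

n_s = 120f/p = 120×60/6 = 1200 rpm
n = n_s(1 − s) = 1200 × (1 − 0.0494) = 1141 rpm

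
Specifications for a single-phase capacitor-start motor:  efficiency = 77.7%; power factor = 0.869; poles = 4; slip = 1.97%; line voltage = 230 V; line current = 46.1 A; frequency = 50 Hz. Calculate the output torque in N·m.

46.5 N·m

P_in = V·I·cosφ = 230 × 46.1 × 0.869 = 9214 W
P_out = η·P_in = 0.777 × 9214 = 7159 W
n_s = 120×50/4 = 1500 rpm; n = 1500×(1−0.0197) = 1470 rpm
ω = 2π×1470/60 = 153.9 rad/s
τ = P_out/ω = 7159/153.9 = 46.5 N·m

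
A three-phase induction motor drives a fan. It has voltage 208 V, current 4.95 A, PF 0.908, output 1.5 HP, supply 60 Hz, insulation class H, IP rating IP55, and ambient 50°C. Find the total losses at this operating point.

500 W

P_in = √3·V·I·cosφ = 1.732×208×4.95×0.908 = 1619 W
P_out = 1.5×746 = 1119 W
Losses = P_in − P_out = 1619 − 1119 = 500 W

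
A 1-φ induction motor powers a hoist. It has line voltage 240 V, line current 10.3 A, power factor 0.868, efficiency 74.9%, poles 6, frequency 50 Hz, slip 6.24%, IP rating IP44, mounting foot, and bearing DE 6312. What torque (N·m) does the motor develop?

P_in = V·I·cosφ = 240 × 10.3 × 0.868 = 2146 W
P_out = η·P_in = 0.749 × 2146 = 1607 W
n_s = 120×50/6 = 1000 rpm; n = 1000×(1−0.0624) = 938 rpm
ω = 2π×938/60 = 98.23 rad/s
τ = P_out/ω = 1607/98.23 = 16.4 N·m

16.4 N·m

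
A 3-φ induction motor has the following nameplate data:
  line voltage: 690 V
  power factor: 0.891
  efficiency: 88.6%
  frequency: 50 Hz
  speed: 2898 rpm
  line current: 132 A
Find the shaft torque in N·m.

P_in = √3·V·I·cosφ = 1.732 × 690 × 132 × 0.891 = 140556 W
P_out = η·P_in = 0.886 × 140556 = 124533 W
n = 2898 rpm
ω = 2π×2898/60 = 303.5 rad/s
τ = P_out/ω = 124533/303.5 = 410 N·m

410 N·m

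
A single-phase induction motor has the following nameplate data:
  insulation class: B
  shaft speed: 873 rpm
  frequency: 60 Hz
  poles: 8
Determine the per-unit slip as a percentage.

n_s = 120f/p = 120×60/8 = 900 rpm
s = (n_s − n)/n_s = (900 − 873)/900 = 0.0300

3.00 %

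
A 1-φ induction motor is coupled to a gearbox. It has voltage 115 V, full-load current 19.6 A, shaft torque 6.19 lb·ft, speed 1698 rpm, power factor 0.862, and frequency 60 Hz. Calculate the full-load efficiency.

τ = 6.19 lb·ft × 1.356 = 8.394 N·m
ω = 2π × 1698/60 = 177.8 rad/s; P_out = τω = 8.394 × 177.8 = 1492 W
P_in = V·I·cosφ = 115 × 19.6 × 0.862 = 1943 W
η = P_out / P_in = 1492 / 1943 = 0.768 = 76.8%

76.8 %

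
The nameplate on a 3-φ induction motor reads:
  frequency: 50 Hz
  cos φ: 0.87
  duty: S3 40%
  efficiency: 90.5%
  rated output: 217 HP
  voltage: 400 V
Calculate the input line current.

297 A

P_out = 217 × 746 = 161882 W
P_in = P_out / η = 161882 / 0.905 = 178875 W
I_L = P_in / (√3·V_L·cosφ) = 178875 / (1.732 × 400 × 0.87) = 297 A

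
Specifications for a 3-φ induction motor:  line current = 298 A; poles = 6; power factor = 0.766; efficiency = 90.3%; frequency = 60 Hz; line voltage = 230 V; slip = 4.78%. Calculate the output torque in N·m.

686 N·m

P_in = √3·V·I·cosφ = 1.732 × 230 × 298 × 0.766 = 90933 W
P_out = η·P_in = 0.903 × 90933 = 82112 W
n_s = 120×60/6 = 1200 rpm; n = 1200×(1−0.0478) = 1143 rpm
ω = 2π×1143/60 = 119.7 rad/s
τ = P_out/ω = 82112/119.7 = 686 N·m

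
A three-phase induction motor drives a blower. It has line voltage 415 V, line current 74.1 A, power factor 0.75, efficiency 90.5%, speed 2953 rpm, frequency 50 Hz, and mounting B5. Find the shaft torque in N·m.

117 N·m

P_in = √3·V·I·cosφ = 1.732 × 415 × 74.1 × 0.75 = 39946 W
P_out = η·P_in = 0.905 × 39946 = 36151 W
n = 2953 rpm
ω = 2π×2953/60 = 309.2 rad/s
τ = P_out/ω = 36151/309.2 = 117 N·m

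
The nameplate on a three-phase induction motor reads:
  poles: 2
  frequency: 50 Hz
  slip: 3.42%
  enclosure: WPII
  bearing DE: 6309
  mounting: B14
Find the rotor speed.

n_s = 120f/p = 120×50/2 = 3000 rpm
n = n_s(1 − s) = 3000 × (1 − 0.0342) = 2897 rpm

2897 rpm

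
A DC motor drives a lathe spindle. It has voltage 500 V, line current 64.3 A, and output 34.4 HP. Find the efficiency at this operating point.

P_out = 34.4 × 746 = 25662 W
P_in = V·I = 500 × 64.3 = 32150 W
η = P_out / P_in = 25662 / 32150 = 0.798 = 79.8%

79.8 %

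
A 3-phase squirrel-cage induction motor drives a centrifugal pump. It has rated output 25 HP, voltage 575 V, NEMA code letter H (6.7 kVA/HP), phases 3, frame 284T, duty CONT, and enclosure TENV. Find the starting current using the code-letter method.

168 A

S_LR = 6.7 × 25 = 167.5 kVA
I_LR = S_LR/(√3·V_L) = 167500/(1.732×575) = 168 A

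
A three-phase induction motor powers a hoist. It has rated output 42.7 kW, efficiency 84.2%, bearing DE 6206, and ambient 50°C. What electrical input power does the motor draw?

P_out = 42700 W
P_in = P_out/η = 42700/0.842 = 50713 W = 50.7 kW

50.7 kW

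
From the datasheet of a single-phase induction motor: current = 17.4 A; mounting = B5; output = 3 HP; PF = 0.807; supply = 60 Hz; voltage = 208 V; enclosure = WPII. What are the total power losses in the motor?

683 W

P_in = V·I·cosφ = 208×17.4×0.807 = 2921 W
P_out = 3×746 = 2238 W
Losses = P_in − P_out = 2921 − 2238 = 683 W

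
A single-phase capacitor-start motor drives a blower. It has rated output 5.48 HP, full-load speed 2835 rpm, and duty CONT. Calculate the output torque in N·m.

13.8 N·m

P_out = 5.48 × 746 = 4088 W
ω = 2π × 2835/60 = 296.9 rad/s
τ = P_out/ω = 4088/296.9 = 13.8 N·m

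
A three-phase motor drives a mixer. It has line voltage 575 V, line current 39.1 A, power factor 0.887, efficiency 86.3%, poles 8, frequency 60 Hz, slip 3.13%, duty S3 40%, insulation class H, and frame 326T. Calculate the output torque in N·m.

326 N·m

P_in = √3·V·I·cosφ = 1.732 × 575 × 39.1 × 0.887 = 34540 W
P_out = η·P_in = 0.863 × 34540 = 29808 W
n_s = 120×60/8 = 900 rpm; n = 900×(1−0.0313) = 872 rpm
ω = 2π×872/60 = 91.32 rad/s
τ = P_out/ω = 29808/91.32 = 326 N·m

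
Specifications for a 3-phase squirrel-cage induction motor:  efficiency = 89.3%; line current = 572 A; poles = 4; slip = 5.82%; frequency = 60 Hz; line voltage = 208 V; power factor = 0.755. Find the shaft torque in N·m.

P_in = √3·V·I·cosφ = 1.732 × 208 × 572 × 0.755 = 155580 W
P_out = η·P_in = 0.893 × 155580 = 138933 W
n_s = 120×60/4 = 1800 rpm; n = 1800×(1−0.0582) = 1695 rpm
ω = 2π×1695/60 = 177.5 rad/s
τ = P_out/ω = 138933/177.5 = 783 N·m

783 N·m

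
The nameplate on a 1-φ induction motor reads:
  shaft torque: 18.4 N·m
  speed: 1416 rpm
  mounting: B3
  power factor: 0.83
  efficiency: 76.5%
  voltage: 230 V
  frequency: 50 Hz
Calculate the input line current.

18.7 A

ω = 2π×1416/60 = 148.3 rad/s; P_out = τω = 18.4 × 148.3 = 2729 W
P_in = P_out / η = 2729 / 0.765 = 3567 W
I = P_in / (V·cosφ) = 3567 / (230 × 0.83) = 18.7 A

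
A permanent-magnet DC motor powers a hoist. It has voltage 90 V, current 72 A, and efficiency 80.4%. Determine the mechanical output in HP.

6.98 HP

P_in = V·I = 90 × 72 = 6480 W
P_out = η·P_in = 0.804 × 6480 = 5210 W
= 5210/746 = 6.98 HP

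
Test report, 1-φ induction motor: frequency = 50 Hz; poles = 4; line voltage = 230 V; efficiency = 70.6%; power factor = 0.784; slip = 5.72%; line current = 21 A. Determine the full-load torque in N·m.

P_in = V·I·cosφ = 230 × 21 × 0.784 = 3787 W
P_out = η·P_in = 0.706 × 3787 = 2674 W
n_s = 120×50/4 = 1500 rpm; n = 1500×(1−0.0572) = 1414 rpm
ω = 2π×1414/60 = 148.1 rad/s
τ = P_out/ω = 2674/148.1 = 18.1 N·m

18.1 N·m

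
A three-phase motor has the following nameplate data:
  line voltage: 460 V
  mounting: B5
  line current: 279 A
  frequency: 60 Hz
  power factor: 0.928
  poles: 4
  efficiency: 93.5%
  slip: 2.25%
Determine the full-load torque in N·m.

1050 N·m

P_in = √3·V·I·cosφ = 1.732 × 460 × 279 × 0.928 = 206280 W
P_out = η·P_in = 0.935 × 206280 = 192872 W
n_s = 120×60/4 = 1800 rpm; n = 1800×(1−0.0225) = 1760 rpm
ω = 2π×1760/60 = 184.3 rad/s
τ = P_out/ω = 192872/184.3 = 1050 N·m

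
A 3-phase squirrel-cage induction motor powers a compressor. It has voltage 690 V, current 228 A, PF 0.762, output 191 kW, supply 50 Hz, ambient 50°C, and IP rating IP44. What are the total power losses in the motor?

P_in = √3·V·I·cosφ = 1.732×690×228×0.762 = 207628 W
P_out = 191000 W
Losses = P_in − P_out = 207628 − 191000 = 16628 W

16.6 kW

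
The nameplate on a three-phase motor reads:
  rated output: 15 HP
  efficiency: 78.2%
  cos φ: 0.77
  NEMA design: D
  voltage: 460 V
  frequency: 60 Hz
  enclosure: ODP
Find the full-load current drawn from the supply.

P_out = 15 × 746 = 11190 W
P_in = P_out / η = 11190 / 0.782 = 14309 W
I_L = P_in / (√3·V_L·cosφ) = 14309 / (1.732 × 460 × 0.77) = 23.3 A

23.3 A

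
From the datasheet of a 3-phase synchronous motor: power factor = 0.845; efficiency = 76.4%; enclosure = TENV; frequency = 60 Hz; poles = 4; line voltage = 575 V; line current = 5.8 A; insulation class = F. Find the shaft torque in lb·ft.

P_in = √3·V·I·cosφ = 1.732 × 575 × 5.8 × 0.845 = 4881 W
P_out = η·P_in = 0.764 × 4881 = 3729 W
n = n_s = 120×60/4 = 1800 rpm (synchronous)
ω = 2π×1800/60 = 188.5 rad/s
τ = P_out/ω = 3729/188.5 = 19.78 N·m
In lb·ft: 19.78/1.356 = 14.6 lb·ft

14.6 lb·ft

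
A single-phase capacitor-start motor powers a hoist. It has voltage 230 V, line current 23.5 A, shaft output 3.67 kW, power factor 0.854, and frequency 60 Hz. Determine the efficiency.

P_out = 3.67 kW = 3670 W
P_in = V·I·cosφ = 230 × 23.5 × 0.854 = 4616 W
η = P_out / P_in = 3670 / 4616 = 0.795 = 79.5%

79.5 %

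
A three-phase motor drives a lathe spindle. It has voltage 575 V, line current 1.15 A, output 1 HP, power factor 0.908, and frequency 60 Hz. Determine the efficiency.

P_out = 1 × 746 = 746 W
P_in = √3·V_L·I_L·cosφ = 1.732 × 575 × 1.15 × 0.908 = 1040 W
η = P_out / P_in = 746 / 1040 = 0.717 = 71.7%

71.7 %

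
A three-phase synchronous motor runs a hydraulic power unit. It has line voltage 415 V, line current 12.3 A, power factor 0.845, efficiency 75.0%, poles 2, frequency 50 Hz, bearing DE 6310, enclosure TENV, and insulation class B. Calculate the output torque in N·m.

P_in = √3·V·I·cosφ = 1.732 × 415 × 12.3 × 0.845 = 7471 W
P_out = η·P_in = 0.75 × 7471 = 5603 W
n = n_s = 120×50/2 = 3000 rpm (synchronous)
ω = 2π×3000/60 = 314.2 rad/s
τ = P_out/ω = 5603/314.2 = 17.8 N·m

17.8 N·m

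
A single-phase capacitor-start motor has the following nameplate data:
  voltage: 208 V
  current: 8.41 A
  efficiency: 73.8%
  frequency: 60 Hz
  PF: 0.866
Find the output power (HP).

P_in = V·I·cosφ = 208 × 8.41 × 0.866 = 1515 W
P_out = η·P_in = 0.738 × 1515 = 1118 W
= 1118/746 = 1.5 HP

1.5 HP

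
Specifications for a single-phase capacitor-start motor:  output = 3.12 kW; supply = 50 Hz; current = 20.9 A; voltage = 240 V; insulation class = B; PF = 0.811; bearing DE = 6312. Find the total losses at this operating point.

P_in = V·I·cosφ = 240×20.9×0.811 = 4068 W
P_out = 3120 W
Losses = P_in − P_out = 4068 − 3120 = 948 W

948 W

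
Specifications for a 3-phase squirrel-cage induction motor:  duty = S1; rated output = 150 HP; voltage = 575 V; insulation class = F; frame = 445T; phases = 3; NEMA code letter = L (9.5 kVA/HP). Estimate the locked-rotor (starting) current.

S_LR = 9.5 × 150 = 1425 kVA
I_LR = S_LR/(√3·V_L) = 1425000/(1.732×575) = 1430 A

1430 A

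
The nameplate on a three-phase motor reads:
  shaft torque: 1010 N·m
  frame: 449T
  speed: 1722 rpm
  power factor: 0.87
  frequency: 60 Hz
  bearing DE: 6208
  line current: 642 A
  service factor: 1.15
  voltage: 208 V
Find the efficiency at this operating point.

ω = 2π × 1722/60 = 180.3 rad/s; P_out = τω = 1010 × 180.3 = 182103 W
P_in = √3·V_L·I_L·cosφ = 1.732 × 208 × 642 × 0.87 = 201217 W
η = P_out / P_in = 182103 / 201217 = 0.905 = 90.5%

90.5 %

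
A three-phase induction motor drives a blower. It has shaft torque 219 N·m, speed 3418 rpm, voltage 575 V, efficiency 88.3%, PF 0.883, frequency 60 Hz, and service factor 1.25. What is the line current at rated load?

ω = 2π×3418/60 = 357.9 rad/s; P_out = τω = 219 × 357.9 = 78380 W
P_in = P_out / η = 78380 / 0.883 = 88766 W
I_L = P_in / (√3·V_L·cosφ) = 88766 / (1.732 × 575 × 0.883) = 101 A

101 A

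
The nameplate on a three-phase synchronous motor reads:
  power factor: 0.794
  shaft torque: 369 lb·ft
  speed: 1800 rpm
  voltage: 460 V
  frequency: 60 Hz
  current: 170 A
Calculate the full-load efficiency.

87.7 %

τ = 369 lb·ft × 1.356 = 500.4 N·m
ω = 2π × 1800/60 = 188.5 rad/s; P_out = τω = 500.4 × 188.5 = 94325 W
P_in = √3·V_L·I_L·cosφ = 1.732 × 460 × 170 × 0.794 = 107541 W
η = P_out / P_in = 94325 / 107541 = 0.877 = 87.7%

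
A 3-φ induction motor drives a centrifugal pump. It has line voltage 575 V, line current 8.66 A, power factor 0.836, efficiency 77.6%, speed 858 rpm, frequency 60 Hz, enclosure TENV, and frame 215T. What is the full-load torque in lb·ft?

45.9 lb·ft

P_in = √3·V·I·cosφ = 1.732 × 575 × 8.66 × 0.836 = 7210 W
P_out = η·P_in = 0.776 × 7210 = 5595 W
n = 858 rpm
ω = 2π×858/60 = 89.85 rad/s
τ = P_out/ω = 5595/89.85 = 62.27 N·m
In lb·ft: 62.27/1.356 = 45.9 lb·ft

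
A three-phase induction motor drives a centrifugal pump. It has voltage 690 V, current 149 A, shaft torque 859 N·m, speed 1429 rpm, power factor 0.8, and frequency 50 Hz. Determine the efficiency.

ω = 2π × 1429/60 = 149.6 rad/s; P_out = τω = 859 × 149.6 = 128506 W
P_in = √3·V_L·I_L·cosφ = 1.732 × 690 × 149 × 0.8 = 142454 W
η = P_out / P_in = 128506 / 142454 = 0.902 = 90.2%

90.2 %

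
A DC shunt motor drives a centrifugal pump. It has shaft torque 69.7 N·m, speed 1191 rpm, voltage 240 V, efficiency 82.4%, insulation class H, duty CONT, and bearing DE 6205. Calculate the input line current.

ω = 2π×1191/60 = 124.7 rad/s; P_out = τω = 69.7 × 124.7 = 8692 W
P_in = P_out / η = 8692 / 0.824 = 10549 W
I = P_in / V = 10549 / 240 = 44 A

44 A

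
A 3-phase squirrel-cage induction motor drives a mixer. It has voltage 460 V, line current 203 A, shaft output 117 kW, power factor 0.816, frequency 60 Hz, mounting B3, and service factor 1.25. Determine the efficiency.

88.7 %

P_out = 117 kW = 117000 W
P_in = √3·V_L·I_L·cosφ = 1.732 × 460 × 203 × 0.816 = 131975 W
η = P_out / P_in = 117000 / 131975 = 0.887 = 88.7%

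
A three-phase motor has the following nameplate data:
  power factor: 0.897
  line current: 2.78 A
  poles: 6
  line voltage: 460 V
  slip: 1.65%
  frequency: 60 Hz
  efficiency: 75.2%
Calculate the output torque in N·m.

12.1 N·m

P_in = √3·V·I·cosφ = 1.732 × 460 × 2.78 × 0.897 = 1987 W
P_out = η·P_in = 0.752 × 1987 = 1494 W
n_s = 120×60/6 = 1200 rpm; n = 1200×(1−0.0165) = 1180 rpm
ω = 2π×1180/60 = 123.6 rad/s
τ = P_out/ω = 1494/123.6 = 12.1 N·m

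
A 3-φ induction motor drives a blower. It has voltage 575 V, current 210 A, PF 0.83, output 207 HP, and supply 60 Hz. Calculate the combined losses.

P_in = √3·V·I·cosφ = 1.732×575×210×0.83 = 173585 W
P_out = 207×746 = 154422 W
Losses = P_in − P_out = 173585 − 154422 = 19163 W

19.2 kW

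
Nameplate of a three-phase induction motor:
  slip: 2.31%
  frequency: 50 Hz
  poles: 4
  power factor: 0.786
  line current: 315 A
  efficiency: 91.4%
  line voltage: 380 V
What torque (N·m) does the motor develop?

971 N·m

P_in = √3·V·I·cosφ = 1.732 × 380 × 315 × 0.786 = 162954 W
P_out = η·P_in = 0.914 × 162954 = 148940 W
n_s = 120×50/4 = 1500 rpm; n = 1500×(1−0.0231) = 1465 rpm
ω = 2π×1465/60 = 153.4 rad/s
τ = P_out/ω = 148940/153.4 = 971 N·m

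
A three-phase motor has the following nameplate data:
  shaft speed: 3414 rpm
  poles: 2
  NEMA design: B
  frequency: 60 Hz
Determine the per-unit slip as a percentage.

5.2 %

n_s = 120f/p = 120×60/2 = 3600 rpm
s = (n_s − n)/n_s = (3600 − 3414)/3600 = 0.0517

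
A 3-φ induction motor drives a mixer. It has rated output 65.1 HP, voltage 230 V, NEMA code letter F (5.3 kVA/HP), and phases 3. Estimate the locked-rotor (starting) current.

866 A

S_LR = 5.3 × 65.1 = 345.03 kVA
I_LR = S_LR/(√3·V_L) = 345030/(1.732×230) = 866 A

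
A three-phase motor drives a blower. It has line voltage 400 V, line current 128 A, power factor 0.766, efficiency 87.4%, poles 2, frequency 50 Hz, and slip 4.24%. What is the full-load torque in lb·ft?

146 lb·ft

P_in = √3·V·I·cosφ = 1.732 × 400 × 128 × 0.766 = 67928 W
P_out = η·P_in = 0.874 × 67928 = 59369 W
n_s = 120×50/2 = 3000 rpm; n = 3000×(1−0.0424) = 2873 rpm
ω = 2π×2873/60 = 300.9 rad/s
τ = P_out/ω = 59369/300.9 = 197.3 N·m
In lb·ft: 197.3/1.356 = 146 lb·ft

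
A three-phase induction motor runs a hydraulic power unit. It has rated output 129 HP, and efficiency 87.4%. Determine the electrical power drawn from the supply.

P_out = 129 × 746 = 96234 W
P_in = P_out/η = 96234/0.874 = 110108 W = 110 kW

110 kW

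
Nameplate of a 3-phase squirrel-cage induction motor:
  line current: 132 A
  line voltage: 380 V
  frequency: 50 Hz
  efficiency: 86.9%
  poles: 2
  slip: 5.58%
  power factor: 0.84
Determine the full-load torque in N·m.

214 N·m

P_in = √3·V·I·cosφ = 1.732 × 380 × 132 × 0.84 = 72977 W
P_out = η·P_in = 0.869 × 72977 = 63417 W
n_s = 120×50/2 = 3000 rpm; n = 3000×(1−0.0558) = 2833 rpm
ω = 2π×2833/60 = 296.7 rad/s
τ = P_out/ω = 63417/296.7 = 214 N·m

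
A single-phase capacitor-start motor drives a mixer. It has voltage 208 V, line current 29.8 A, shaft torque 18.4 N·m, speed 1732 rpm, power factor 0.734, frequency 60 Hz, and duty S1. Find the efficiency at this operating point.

73.4 %

ω = 2π × 1732/60 = 181.4 rad/s; P_out = τω = 18.4 × 181.4 = 3338 W
P_in = V·I·cosφ = 208 × 29.8 × 0.734 = 4550 W
η = P_out / P_in = 3338 / 4550 = 0.734 = 73.4%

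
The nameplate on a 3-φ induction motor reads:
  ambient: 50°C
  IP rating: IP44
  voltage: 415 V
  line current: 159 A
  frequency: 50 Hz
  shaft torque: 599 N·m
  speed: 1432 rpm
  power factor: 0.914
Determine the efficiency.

86.0 %

ω = 2π × 1432/60 = 150 rad/s; P_out = τω = 599 × 150 = 89850 W
P_in = √3·V_L·I_L·cosφ = 1.732 × 415 × 159 × 0.914 = 104457 W
η = P_out / P_in = 89850 / 104457 = 0.860 = 86.0%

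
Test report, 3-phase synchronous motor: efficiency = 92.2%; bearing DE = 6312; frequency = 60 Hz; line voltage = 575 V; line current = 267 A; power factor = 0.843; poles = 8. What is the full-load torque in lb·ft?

P_in = √3·V·I·cosφ = 1.732 × 575 × 267 × 0.843 = 224158 W
P_out = η·P_in = 0.922 × 224158 = 206674 W
n = n_s = 120×60/8 = 900 rpm (synchronous)
ω = 2π×900/60 = 94.25 rad/s
τ = P_out/ω = 206674/94.25 = 2193 N·m
In lb·ft: 2193/1.356 = 1620 lb·ft

1620 lb·ft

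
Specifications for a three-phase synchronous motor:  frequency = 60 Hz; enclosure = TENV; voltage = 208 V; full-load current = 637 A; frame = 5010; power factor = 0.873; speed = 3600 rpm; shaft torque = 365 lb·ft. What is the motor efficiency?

τ = 365 lb·ft × 1.356 = 494.9 N·m
ω = 2π × 3600/60 = 377 rad/s; P_out = τω = 494.9 × 377 = 186577 W
P_in = √3·V_L·I_L·cosφ = 1.732 × 208 × 637 × 0.873 = 200339 W
η = P_out / P_in = 186577 / 200339 = 0.931 = 93.1%

93.1 %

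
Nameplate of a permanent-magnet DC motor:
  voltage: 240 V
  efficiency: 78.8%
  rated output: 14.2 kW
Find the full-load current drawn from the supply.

P_out = 14.2 kW = 14200 W
P_in = P_out / η = 14200 / 0.788 = 18020 W
I = P_in / V = 18020 / 240 = 75.1 A

75.1 A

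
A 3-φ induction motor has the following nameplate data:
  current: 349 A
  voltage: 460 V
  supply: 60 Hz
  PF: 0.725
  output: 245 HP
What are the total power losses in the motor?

P_in = √3·V·I·cosφ = 1.732×460×349×0.725 = 201590 W
P_out = 245×746 = 182770 W
Losses = P_in − P_out = 201590 − 182770 = 18820 W

18.8 kW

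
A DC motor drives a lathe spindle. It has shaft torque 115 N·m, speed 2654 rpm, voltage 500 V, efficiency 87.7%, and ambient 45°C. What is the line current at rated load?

ω = 2π×2654/60 = 277.9 rad/s; P_out = τω = 115 × 277.9 = 31959 W
P_in = P_out / η = 31959 / 0.877 = 36441 W
I = P_in / V = 36441 / 500 = 72.9 A

72.9 A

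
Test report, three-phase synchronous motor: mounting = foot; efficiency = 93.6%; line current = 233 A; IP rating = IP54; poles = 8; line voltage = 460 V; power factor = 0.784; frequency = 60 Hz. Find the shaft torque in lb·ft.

P_in = √3·V·I·cosφ = 1.732 × 460 × 233 × 0.784 = 145538 W
P_out = η·P_in = 0.936 × 145538 = 136224 W
n = n_s = 120×60/8 = 900 rpm (synchronous)
ω = 2π×900/60 = 94.25 rad/s
τ = P_out/ω = 136224/94.25 = 1445 N·m
In lb·ft: 1445/1.356 = 1070 lb·ft

1070 lb·ft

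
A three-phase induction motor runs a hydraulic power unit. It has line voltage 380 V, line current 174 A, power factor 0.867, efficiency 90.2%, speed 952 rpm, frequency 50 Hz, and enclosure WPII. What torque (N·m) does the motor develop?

898 N·m

P_in = √3·V·I·cosφ = 1.732 × 380 × 174 × 0.867 = 99289 W
P_out = η·P_in = 0.902 × 99289 = 89559 W
n = 952 rpm
ω = 2π×952/60 = 99.69 rad/s
τ = P_out/ω = 89559/99.69 = 898 N·m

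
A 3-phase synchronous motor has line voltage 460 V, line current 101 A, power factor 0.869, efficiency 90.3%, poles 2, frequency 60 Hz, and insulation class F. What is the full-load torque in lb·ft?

124 lb·ft

P_in = √3·V·I·cosφ = 1.732 × 460 × 101 × 0.869 = 69927 W
P_out = η·P_in = 0.903 × 69927 = 63144 W
n = n_s = 120×60/2 = 3600 rpm (synchronous)
ω = 2π×3600/60 = 377 rad/s
τ = P_out/ω = 63144/377 = 167.5 N·m
In lb·ft: 167.5/1.356 = 124 lb·ft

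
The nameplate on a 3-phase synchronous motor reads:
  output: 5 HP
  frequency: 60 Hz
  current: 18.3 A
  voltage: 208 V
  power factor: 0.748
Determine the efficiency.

P_out = 5 × 746 = 3730 W
P_in = √3·V_L·I_L·cosφ = 1.732 × 208 × 18.3 × 0.748 = 4931 W
η = P_out / P_in = 3730 / 4931 = 0.756 = 75.6%

75.6 %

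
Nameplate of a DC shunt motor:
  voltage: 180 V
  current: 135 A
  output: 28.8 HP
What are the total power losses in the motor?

P_in = V·I = 180×135 = 24300 W
P_out = 28.8×746 = 21485 W
Losses = P_in − P_out = 24300 − 21485 = 2815 W

2820 W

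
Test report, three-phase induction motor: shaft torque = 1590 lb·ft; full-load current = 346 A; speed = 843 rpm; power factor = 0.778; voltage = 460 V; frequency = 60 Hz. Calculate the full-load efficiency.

τ = 1590 lb·ft × 1.356 = 2156 N·m
ω = 2π × 843/60 = 88.28 rad/s; P_out = τω = 2156 × 88.28 = 190332 W
P_in = √3·V_L·I_L·cosφ = 1.732 × 460 × 346 × 0.778 = 214467 W
η = P_out / P_in = 190332 / 214467 = 0.887 = 88.7%

88.7 %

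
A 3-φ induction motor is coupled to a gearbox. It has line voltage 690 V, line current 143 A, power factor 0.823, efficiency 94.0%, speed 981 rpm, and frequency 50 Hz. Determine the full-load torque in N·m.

P_in = √3·V·I·cosφ = 1.732 × 690 × 143 × 0.823 = 140648 W
P_out = η·P_in = 0.94 × 140648 = 132209 W
n = 981 rpm
ω = 2π×981/60 = 102.7 rad/s
τ = P_out/ω = 132209/102.7 = 1290 N·m

1290 N·m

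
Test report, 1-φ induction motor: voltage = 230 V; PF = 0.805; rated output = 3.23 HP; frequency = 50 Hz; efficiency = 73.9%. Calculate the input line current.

17.6 A

P_out = 3.23 × 746 = 2410 W
P_in = P_out / η = 2410 / 0.739 = 3261 W
I = P_in / (V·cosφ) = 3261 / (230 × 0.805) = 17.6 A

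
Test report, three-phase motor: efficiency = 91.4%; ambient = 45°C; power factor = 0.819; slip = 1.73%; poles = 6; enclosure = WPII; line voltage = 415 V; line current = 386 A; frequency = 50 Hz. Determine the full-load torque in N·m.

2020 N·m

P_in = √3·V·I·cosφ = 1.732 × 415 × 386 × 0.819 = 227231 W
P_out = η·P_in = 0.914 × 227231 = 207689 W
n_s = 120×50/6 = 1000 rpm; n = 1000×(1−0.0173) = 983 rpm
ω = 2π×983/60 = 102.9 rad/s
τ = P_out/ω = 207689/102.9 = 2020 N·m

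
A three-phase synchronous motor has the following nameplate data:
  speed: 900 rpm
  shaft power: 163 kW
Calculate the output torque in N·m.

ω = 2π × 900/60 = 94.25 rad/s
τ = P/ω = 163000/94.25 = 1730 N·m

1730 N·m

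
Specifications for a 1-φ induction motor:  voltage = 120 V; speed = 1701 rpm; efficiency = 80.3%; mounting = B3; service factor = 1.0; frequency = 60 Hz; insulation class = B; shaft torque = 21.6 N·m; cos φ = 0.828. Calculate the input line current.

ω = 2π×1701/60 = 178.1 rad/s; P_out = τω = 21.6 × 178.1 = 3847 W
P_in = P_out / η = 3847 / 0.803 = 4791 W
I = P_in / (V·cosφ) = 4791 / (120 × 0.828) = 48.2 A

48.2 A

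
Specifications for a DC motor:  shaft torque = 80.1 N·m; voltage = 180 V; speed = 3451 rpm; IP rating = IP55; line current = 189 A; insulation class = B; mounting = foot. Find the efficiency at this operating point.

85.1 %

ω = 2π × 3451/60 = 361.4 rad/s; P_out = τω = 80.1 × 361.4 = 28948 W
P_in = V·I = 180 × 189 = 34020 W
η = P_out / P_in = 28948 / 34020 = 0.851 = 85.1%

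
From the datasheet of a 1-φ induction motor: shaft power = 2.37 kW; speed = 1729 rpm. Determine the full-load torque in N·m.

13.1 N·m

ω = 2π × 1729/60 = 181.1 rad/s
τ = P/ω = 2370/181.1 = 13.1 N·m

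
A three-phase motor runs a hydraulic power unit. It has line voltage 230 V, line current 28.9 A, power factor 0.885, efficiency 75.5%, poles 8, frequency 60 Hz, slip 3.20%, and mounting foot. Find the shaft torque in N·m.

P_in = √3·V·I·cosφ = 1.732 × 230 × 28.9 × 0.885 = 10189 W
P_out = η·P_in = 0.755 × 10189 = 7693 W
n_s = 120×60/8 = 900 rpm; n = 900×(1−0.032) = 871 rpm
ω = 2π×871/60 = 91.21 rad/s
τ = P_out/ω = 7693/91.21 = 84.3 N·m

84.3 N·m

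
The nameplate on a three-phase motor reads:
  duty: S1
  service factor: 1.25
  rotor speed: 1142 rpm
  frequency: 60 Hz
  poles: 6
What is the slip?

n_s = 120f/p = 120×60/6 = 1200 rpm
s = (n_s − n)/n_s = (1200 − 1142)/1200 = 0.0483

4.83 %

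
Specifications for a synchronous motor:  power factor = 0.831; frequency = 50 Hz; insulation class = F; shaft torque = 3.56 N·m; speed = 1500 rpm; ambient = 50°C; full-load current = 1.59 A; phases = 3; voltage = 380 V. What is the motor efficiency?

ω = 2π × 1500/60 = 157.1 rad/s; P_out = τω = 3.56 × 157.1 = 559 W
P_in = √3·V_L·I_L·cosφ = 1.732 × 380 × 1.59 × 0.831 = 870 W
η = P_out / P_in = 559 / 870 = 0.643 = 64.3%

64.3 %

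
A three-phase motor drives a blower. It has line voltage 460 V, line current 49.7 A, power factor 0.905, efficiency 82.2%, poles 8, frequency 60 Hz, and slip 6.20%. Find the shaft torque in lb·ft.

246 lb·ft

P_in = √3·V·I·cosφ = 1.732 × 460 × 49.7 × 0.905 = 35835 W
P_out = η·P_in = 0.822 × 35835 = 29456 W
n_s = 120×60/8 = 900 rpm; n = 900×(1−0.062) = 844 rpm
ω = 2π×844/60 = 88.38 rad/s
τ = P_out/ω = 29456/88.38 = 333.3 N·m
In lb·ft: 333.3/1.356 = 246 lb·ft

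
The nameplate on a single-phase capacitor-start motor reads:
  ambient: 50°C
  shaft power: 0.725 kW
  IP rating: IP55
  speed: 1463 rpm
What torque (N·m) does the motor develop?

4.73 N·m

ω = 2π × 1463/60 = 153.2 rad/s
τ = P/ω = 725/153.2 = 4.73 N·m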